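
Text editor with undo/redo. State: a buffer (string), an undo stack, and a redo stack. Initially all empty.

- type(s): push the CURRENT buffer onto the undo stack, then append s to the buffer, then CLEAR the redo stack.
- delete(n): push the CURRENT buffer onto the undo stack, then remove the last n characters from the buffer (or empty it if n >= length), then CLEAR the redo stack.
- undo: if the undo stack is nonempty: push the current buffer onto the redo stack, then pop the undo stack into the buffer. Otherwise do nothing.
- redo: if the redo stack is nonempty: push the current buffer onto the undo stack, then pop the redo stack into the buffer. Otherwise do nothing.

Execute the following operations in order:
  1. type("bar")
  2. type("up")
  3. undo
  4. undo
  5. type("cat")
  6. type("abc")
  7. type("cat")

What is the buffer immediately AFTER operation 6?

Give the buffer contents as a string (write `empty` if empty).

Answer: catabc

Derivation:
After op 1 (type): buf='bar' undo_depth=1 redo_depth=0
After op 2 (type): buf='barup' undo_depth=2 redo_depth=0
After op 3 (undo): buf='bar' undo_depth=1 redo_depth=1
After op 4 (undo): buf='(empty)' undo_depth=0 redo_depth=2
After op 5 (type): buf='cat' undo_depth=1 redo_depth=0
After op 6 (type): buf='catabc' undo_depth=2 redo_depth=0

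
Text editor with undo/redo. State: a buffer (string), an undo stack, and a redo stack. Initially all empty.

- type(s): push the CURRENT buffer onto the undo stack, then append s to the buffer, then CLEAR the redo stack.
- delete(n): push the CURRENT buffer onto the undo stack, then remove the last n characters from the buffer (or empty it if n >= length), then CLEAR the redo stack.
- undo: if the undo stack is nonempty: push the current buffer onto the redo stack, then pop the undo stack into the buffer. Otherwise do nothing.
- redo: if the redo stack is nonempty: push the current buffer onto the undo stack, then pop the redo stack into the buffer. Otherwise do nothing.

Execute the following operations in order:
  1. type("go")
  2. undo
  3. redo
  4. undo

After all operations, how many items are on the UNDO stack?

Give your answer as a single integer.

After op 1 (type): buf='go' undo_depth=1 redo_depth=0
After op 2 (undo): buf='(empty)' undo_depth=0 redo_depth=1
After op 3 (redo): buf='go' undo_depth=1 redo_depth=0
After op 4 (undo): buf='(empty)' undo_depth=0 redo_depth=1

Answer: 0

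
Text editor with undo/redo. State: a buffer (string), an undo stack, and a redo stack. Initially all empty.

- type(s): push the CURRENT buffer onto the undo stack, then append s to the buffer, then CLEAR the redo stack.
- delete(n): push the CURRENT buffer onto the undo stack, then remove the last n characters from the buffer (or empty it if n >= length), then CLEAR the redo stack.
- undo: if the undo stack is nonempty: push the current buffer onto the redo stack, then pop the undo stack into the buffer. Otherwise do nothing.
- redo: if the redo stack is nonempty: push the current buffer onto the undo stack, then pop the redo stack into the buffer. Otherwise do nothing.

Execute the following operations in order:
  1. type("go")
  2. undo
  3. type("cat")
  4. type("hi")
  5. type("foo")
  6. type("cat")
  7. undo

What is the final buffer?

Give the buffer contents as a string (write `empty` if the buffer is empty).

After op 1 (type): buf='go' undo_depth=1 redo_depth=0
After op 2 (undo): buf='(empty)' undo_depth=0 redo_depth=1
After op 3 (type): buf='cat' undo_depth=1 redo_depth=0
After op 4 (type): buf='cathi' undo_depth=2 redo_depth=0
After op 5 (type): buf='cathifoo' undo_depth=3 redo_depth=0
After op 6 (type): buf='cathifoocat' undo_depth=4 redo_depth=0
After op 7 (undo): buf='cathifoo' undo_depth=3 redo_depth=1

Answer: cathifoo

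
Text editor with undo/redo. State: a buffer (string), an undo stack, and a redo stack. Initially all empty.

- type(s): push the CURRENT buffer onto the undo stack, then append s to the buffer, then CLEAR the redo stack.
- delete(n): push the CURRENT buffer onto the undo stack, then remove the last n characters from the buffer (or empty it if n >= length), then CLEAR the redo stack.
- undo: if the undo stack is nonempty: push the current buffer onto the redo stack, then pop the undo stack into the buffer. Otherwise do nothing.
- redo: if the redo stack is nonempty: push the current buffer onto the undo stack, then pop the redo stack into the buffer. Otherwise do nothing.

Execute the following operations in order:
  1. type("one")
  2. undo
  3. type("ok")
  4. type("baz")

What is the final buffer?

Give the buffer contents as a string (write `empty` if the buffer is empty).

Answer: okbaz

Derivation:
After op 1 (type): buf='one' undo_depth=1 redo_depth=0
After op 2 (undo): buf='(empty)' undo_depth=0 redo_depth=1
After op 3 (type): buf='ok' undo_depth=1 redo_depth=0
After op 4 (type): buf='okbaz' undo_depth=2 redo_depth=0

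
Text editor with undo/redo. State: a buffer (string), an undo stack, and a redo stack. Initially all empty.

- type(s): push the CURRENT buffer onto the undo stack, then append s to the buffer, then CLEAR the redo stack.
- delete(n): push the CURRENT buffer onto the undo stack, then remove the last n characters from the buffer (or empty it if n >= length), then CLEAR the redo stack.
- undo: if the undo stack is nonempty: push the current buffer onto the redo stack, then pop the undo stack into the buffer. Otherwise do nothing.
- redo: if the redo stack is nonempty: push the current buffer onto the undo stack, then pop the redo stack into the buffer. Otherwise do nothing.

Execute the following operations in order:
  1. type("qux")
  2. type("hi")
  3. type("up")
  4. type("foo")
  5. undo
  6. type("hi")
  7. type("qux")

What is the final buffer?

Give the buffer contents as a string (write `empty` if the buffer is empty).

After op 1 (type): buf='qux' undo_depth=1 redo_depth=0
After op 2 (type): buf='quxhi' undo_depth=2 redo_depth=0
After op 3 (type): buf='quxhiup' undo_depth=3 redo_depth=0
After op 4 (type): buf='quxhiupfoo' undo_depth=4 redo_depth=0
After op 5 (undo): buf='quxhiup' undo_depth=3 redo_depth=1
After op 6 (type): buf='quxhiuphi' undo_depth=4 redo_depth=0
After op 7 (type): buf='quxhiuphiqux' undo_depth=5 redo_depth=0

Answer: quxhiuphiqux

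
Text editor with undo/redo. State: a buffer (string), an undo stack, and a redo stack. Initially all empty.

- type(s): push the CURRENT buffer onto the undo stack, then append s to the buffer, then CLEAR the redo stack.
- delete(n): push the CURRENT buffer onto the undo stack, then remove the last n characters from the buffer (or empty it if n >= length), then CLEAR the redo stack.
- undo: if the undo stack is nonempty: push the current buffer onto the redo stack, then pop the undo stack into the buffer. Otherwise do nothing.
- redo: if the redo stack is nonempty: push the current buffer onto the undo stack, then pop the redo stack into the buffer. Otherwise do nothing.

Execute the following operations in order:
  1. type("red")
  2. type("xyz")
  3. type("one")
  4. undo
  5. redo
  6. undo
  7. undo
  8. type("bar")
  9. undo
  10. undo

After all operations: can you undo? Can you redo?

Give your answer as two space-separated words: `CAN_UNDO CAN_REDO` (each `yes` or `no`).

After op 1 (type): buf='red' undo_depth=1 redo_depth=0
After op 2 (type): buf='redxyz' undo_depth=2 redo_depth=0
After op 3 (type): buf='redxyzone' undo_depth=3 redo_depth=0
After op 4 (undo): buf='redxyz' undo_depth=2 redo_depth=1
After op 5 (redo): buf='redxyzone' undo_depth=3 redo_depth=0
After op 6 (undo): buf='redxyz' undo_depth=2 redo_depth=1
After op 7 (undo): buf='red' undo_depth=1 redo_depth=2
After op 8 (type): buf='redbar' undo_depth=2 redo_depth=0
After op 9 (undo): buf='red' undo_depth=1 redo_depth=1
After op 10 (undo): buf='(empty)' undo_depth=0 redo_depth=2

Answer: no yes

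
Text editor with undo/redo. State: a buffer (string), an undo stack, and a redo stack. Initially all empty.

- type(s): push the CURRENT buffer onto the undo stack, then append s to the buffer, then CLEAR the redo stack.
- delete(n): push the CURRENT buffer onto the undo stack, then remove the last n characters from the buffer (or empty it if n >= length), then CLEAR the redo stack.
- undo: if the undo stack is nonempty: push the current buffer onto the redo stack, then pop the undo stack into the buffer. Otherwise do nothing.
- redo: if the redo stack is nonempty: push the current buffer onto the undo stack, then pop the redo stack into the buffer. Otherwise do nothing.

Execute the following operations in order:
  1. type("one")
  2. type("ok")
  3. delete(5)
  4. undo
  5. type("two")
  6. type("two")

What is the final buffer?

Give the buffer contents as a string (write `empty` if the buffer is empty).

After op 1 (type): buf='one' undo_depth=1 redo_depth=0
After op 2 (type): buf='oneok' undo_depth=2 redo_depth=0
After op 3 (delete): buf='(empty)' undo_depth=3 redo_depth=0
After op 4 (undo): buf='oneok' undo_depth=2 redo_depth=1
After op 5 (type): buf='oneoktwo' undo_depth=3 redo_depth=0
After op 6 (type): buf='oneoktwotwo' undo_depth=4 redo_depth=0

Answer: oneoktwotwo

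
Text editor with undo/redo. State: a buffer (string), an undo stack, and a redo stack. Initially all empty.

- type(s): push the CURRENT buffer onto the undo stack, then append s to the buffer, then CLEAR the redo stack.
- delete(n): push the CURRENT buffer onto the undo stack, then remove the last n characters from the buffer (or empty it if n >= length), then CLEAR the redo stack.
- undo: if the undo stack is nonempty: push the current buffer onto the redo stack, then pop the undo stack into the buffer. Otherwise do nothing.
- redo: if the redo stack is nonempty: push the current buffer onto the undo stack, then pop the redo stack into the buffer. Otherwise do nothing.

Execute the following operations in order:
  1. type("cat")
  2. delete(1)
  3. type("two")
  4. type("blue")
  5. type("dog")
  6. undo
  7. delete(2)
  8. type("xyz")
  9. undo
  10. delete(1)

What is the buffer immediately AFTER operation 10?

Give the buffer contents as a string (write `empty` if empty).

Answer: catwob

Derivation:
After op 1 (type): buf='cat' undo_depth=1 redo_depth=0
After op 2 (delete): buf='ca' undo_depth=2 redo_depth=0
After op 3 (type): buf='catwo' undo_depth=3 redo_depth=0
After op 4 (type): buf='catwoblue' undo_depth=4 redo_depth=0
After op 5 (type): buf='catwobluedog' undo_depth=5 redo_depth=0
After op 6 (undo): buf='catwoblue' undo_depth=4 redo_depth=1
After op 7 (delete): buf='catwobl' undo_depth=5 redo_depth=0
After op 8 (type): buf='catwoblxyz' undo_depth=6 redo_depth=0
After op 9 (undo): buf='catwobl' undo_depth=5 redo_depth=1
After op 10 (delete): buf='catwob' undo_depth=6 redo_depth=0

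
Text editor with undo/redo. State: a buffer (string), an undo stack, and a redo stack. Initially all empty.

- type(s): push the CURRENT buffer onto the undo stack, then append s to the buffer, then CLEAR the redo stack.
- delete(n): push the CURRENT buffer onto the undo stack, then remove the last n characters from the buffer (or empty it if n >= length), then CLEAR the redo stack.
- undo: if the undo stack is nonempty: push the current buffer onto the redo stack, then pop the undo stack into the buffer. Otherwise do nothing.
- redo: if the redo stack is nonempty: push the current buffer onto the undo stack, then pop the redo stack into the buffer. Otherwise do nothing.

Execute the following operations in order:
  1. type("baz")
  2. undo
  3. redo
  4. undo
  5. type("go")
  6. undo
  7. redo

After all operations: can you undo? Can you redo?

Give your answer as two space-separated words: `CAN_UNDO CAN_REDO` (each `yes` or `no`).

Answer: yes no

Derivation:
After op 1 (type): buf='baz' undo_depth=1 redo_depth=0
After op 2 (undo): buf='(empty)' undo_depth=0 redo_depth=1
After op 3 (redo): buf='baz' undo_depth=1 redo_depth=0
After op 4 (undo): buf='(empty)' undo_depth=0 redo_depth=1
After op 5 (type): buf='go' undo_depth=1 redo_depth=0
After op 6 (undo): buf='(empty)' undo_depth=0 redo_depth=1
After op 7 (redo): buf='go' undo_depth=1 redo_depth=0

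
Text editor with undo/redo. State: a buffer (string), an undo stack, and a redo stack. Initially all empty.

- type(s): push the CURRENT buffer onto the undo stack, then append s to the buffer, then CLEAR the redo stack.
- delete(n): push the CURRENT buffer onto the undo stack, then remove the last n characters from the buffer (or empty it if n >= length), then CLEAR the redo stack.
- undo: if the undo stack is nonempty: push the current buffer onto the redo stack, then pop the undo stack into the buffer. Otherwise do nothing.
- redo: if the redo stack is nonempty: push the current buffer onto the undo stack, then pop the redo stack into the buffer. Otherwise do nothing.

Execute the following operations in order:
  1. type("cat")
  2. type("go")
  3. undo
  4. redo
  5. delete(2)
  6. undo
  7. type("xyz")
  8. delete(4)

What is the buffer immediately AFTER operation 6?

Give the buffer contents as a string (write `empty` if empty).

Answer: catgo

Derivation:
After op 1 (type): buf='cat' undo_depth=1 redo_depth=0
After op 2 (type): buf='catgo' undo_depth=2 redo_depth=0
After op 3 (undo): buf='cat' undo_depth=1 redo_depth=1
After op 4 (redo): buf='catgo' undo_depth=2 redo_depth=0
After op 5 (delete): buf='cat' undo_depth=3 redo_depth=0
After op 6 (undo): buf='catgo' undo_depth=2 redo_depth=1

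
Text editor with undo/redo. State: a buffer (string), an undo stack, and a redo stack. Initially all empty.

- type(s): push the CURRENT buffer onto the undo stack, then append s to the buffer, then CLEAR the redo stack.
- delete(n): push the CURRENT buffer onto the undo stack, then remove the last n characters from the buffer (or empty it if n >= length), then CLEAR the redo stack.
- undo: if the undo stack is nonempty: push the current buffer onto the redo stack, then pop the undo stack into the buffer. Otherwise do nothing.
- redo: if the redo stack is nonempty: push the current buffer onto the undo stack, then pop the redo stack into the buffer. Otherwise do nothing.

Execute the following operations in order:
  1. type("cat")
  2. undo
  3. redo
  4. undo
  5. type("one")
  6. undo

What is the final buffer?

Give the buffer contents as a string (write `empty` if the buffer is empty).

Answer: empty

Derivation:
After op 1 (type): buf='cat' undo_depth=1 redo_depth=0
After op 2 (undo): buf='(empty)' undo_depth=0 redo_depth=1
After op 3 (redo): buf='cat' undo_depth=1 redo_depth=0
After op 4 (undo): buf='(empty)' undo_depth=0 redo_depth=1
After op 5 (type): buf='one' undo_depth=1 redo_depth=0
After op 6 (undo): buf='(empty)' undo_depth=0 redo_depth=1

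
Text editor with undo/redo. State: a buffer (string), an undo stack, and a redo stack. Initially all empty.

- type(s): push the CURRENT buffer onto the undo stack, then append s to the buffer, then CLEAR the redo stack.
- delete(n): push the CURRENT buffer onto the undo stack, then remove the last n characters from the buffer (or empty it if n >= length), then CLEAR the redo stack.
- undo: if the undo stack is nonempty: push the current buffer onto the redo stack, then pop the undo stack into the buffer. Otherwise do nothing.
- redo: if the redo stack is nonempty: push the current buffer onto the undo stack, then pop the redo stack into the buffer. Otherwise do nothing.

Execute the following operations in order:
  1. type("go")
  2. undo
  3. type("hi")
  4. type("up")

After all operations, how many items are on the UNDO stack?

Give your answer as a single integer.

Answer: 2

Derivation:
After op 1 (type): buf='go' undo_depth=1 redo_depth=0
After op 2 (undo): buf='(empty)' undo_depth=0 redo_depth=1
After op 3 (type): buf='hi' undo_depth=1 redo_depth=0
After op 4 (type): buf='hiup' undo_depth=2 redo_depth=0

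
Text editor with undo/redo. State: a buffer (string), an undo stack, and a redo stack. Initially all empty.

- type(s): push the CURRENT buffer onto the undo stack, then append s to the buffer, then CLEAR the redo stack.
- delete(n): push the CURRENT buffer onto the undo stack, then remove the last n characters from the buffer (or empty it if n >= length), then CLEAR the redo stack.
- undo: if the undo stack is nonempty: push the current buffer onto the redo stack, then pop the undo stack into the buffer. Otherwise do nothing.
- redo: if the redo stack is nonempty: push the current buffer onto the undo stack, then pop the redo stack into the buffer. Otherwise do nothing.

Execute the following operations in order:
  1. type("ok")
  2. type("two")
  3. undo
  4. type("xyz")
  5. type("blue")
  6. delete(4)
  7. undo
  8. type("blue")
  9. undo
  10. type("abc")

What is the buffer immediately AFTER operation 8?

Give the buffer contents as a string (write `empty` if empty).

Answer: okxyzblueblue

Derivation:
After op 1 (type): buf='ok' undo_depth=1 redo_depth=0
After op 2 (type): buf='oktwo' undo_depth=2 redo_depth=0
After op 3 (undo): buf='ok' undo_depth=1 redo_depth=1
After op 4 (type): buf='okxyz' undo_depth=2 redo_depth=0
After op 5 (type): buf='okxyzblue' undo_depth=3 redo_depth=0
After op 6 (delete): buf='okxyz' undo_depth=4 redo_depth=0
After op 7 (undo): buf='okxyzblue' undo_depth=3 redo_depth=1
After op 8 (type): buf='okxyzblueblue' undo_depth=4 redo_depth=0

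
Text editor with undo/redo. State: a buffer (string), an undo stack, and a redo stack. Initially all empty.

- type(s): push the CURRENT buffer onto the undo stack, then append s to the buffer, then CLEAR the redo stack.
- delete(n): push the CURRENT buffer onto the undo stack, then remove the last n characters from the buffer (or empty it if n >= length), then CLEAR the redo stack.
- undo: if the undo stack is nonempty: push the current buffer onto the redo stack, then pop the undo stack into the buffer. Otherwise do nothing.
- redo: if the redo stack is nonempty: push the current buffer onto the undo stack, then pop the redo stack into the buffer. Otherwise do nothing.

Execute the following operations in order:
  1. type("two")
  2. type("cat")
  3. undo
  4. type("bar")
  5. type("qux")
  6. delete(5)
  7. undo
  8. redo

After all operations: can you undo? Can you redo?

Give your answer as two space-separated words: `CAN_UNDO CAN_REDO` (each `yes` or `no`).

Answer: yes no

Derivation:
After op 1 (type): buf='two' undo_depth=1 redo_depth=0
After op 2 (type): buf='twocat' undo_depth=2 redo_depth=0
After op 3 (undo): buf='two' undo_depth=1 redo_depth=1
After op 4 (type): buf='twobar' undo_depth=2 redo_depth=0
After op 5 (type): buf='twobarqux' undo_depth=3 redo_depth=0
After op 6 (delete): buf='twob' undo_depth=4 redo_depth=0
After op 7 (undo): buf='twobarqux' undo_depth=3 redo_depth=1
After op 8 (redo): buf='twob' undo_depth=4 redo_depth=0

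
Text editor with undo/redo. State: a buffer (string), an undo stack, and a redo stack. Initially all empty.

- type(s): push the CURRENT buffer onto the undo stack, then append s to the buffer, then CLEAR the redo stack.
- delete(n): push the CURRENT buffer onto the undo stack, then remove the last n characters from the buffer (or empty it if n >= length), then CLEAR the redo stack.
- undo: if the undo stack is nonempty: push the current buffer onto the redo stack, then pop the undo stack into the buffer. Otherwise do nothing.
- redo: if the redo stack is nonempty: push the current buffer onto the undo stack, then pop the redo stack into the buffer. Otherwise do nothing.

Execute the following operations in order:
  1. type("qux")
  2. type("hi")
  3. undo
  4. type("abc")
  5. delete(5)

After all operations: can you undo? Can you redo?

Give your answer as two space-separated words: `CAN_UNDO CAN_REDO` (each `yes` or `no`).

Answer: yes no

Derivation:
After op 1 (type): buf='qux' undo_depth=1 redo_depth=0
After op 2 (type): buf='quxhi' undo_depth=2 redo_depth=0
After op 3 (undo): buf='qux' undo_depth=1 redo_depth=1
After op 4 (type): buf='quxabc' undo_depth=2 redo_depth=0
After op 5 (delete): buf='q' undo_depth=3 redo_depth=0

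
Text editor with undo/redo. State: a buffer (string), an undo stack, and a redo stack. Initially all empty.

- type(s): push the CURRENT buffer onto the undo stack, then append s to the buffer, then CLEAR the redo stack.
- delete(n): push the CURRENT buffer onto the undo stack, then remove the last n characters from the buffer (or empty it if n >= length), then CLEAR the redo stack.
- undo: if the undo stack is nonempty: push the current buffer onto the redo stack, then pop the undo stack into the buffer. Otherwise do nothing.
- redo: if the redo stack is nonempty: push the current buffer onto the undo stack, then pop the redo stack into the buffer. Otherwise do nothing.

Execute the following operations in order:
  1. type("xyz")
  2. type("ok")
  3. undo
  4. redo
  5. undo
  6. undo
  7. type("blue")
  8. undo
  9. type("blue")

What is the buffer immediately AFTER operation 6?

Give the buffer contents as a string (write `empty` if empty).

Answer: empty

Derivation:
After op 1 (type): buf='xyz' undo_depth=1 redo_depth=0
After op 2 (type): buf='xyzok' undo_depth=2 redo_depth=0
After op 3 (undo): buf='xyz' undo_depth=1 redo_depth=1
After op 4 (redo): buf='xyzok' undo_depth=2 redo_depth=0
After op 5 (undo): buf='xyz' undo_depth=1 redo_depth=1
After op 6 (undo): buf='(empty)' undo_depth=0 redo_depth=2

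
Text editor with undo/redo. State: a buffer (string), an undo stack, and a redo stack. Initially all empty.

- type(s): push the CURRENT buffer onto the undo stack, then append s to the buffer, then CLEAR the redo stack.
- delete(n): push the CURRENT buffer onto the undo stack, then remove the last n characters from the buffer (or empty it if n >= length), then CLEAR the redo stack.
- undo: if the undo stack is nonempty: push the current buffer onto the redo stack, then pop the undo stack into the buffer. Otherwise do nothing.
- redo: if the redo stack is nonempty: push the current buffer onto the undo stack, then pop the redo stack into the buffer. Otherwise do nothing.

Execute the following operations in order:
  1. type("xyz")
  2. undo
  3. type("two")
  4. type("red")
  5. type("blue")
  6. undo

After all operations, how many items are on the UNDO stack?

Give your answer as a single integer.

Answer: 2

Derivation:
After op 1 (type): buf='xyz' undo_depth=1 redo_depth=0
After op 2 (undo): buf='(empty)' undo_depth=0 redo_depth=1
After op 3 (type): buf='two' undo_depth=1 redo_depth=0
After op 4 (type): buf='twored' undo_depth=2 redo_depth=0
After op 5 (type): buf='tworedblue' undo_depth=3 redo_depth=0
After op 6 (undo): buf='twored' undo_depth=2 redo_depth=1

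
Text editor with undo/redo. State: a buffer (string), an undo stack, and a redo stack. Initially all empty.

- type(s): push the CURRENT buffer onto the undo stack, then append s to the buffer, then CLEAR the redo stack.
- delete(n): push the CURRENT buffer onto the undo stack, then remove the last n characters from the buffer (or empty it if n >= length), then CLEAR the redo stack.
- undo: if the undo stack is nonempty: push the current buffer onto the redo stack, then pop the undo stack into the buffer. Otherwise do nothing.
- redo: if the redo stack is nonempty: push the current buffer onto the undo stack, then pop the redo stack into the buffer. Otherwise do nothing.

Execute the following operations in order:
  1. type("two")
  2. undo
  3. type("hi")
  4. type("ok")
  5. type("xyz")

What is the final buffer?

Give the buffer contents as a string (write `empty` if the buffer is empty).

After op 1 (type): buf='two' undo_depth=1 redo_depth=0
After op 2 (undo): buf='(empty)' undo_depth=0 redo_depth=1
After op 3 (type): buf='hi' undo_depth=1 redo_depth=0
After op 4 (type): buf='hiok' undo_depth=2 redo_depth=0
After op 5 (type): buf='hiokxyz' undo_depth=3 redo_depth=0

Answer: hiokxyz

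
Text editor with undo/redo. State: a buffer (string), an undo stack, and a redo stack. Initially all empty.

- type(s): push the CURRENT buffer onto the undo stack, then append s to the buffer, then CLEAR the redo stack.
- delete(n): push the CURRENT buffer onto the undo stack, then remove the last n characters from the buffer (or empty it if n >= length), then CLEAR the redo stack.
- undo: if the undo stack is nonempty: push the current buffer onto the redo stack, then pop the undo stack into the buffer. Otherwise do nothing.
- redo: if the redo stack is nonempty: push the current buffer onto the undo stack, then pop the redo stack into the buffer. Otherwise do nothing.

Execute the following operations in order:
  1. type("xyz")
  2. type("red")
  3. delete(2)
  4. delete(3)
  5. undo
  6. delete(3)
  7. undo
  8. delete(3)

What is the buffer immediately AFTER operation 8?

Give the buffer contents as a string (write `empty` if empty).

After op 1 (type): buf='xyz' undo_depth=1 redo_depth=0
After op 2 (type): buf='xyzred' undo_depth=2 redo_depth=0
After op 3 (delete): buf='xyzr' undo_depth=3 redo_depth=0
After op 4 (delete): buf='x' undo_depth=4 redo_depth=0
After op 5 (undo): buf='xyzr' undo_depth=3 redo_depth=1
After op 6 (delete): buf='x' undo_depth=4 redo_depth=0
After op 7 (undo): buf='xyzr' undo_depth=3 redo_depth=1
After op 8 (delete): buf='x' undo_depth=4 redo_depth=0

Answer: x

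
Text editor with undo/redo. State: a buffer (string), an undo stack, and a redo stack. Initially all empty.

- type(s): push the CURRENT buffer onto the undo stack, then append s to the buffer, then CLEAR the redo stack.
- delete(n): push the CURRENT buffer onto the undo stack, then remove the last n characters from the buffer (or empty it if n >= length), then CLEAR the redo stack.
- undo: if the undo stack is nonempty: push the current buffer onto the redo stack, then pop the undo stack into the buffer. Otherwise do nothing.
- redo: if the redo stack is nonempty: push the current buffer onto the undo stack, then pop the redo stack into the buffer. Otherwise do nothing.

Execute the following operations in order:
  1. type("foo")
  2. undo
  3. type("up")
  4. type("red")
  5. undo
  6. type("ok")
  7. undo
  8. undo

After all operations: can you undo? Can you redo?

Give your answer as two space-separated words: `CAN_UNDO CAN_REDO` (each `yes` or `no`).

After op 1 (type): buf='foo' undo_depth=1 redo_depth=0
After op 2 (undo): buf='(empty)' undo_depth=0 redo_depth=1
After op 3 (type): buf='up' undo_depth=1 redo_depth=0
After op 4 (type): buf='upred' undo_depth=2 redo_depth=0
After op 5 (undo): buf='up' undo_depth=1 redo_depth=1
After op 6 (type): buf='upok' undo_depth=2 redo_depth=0
After op 7 (undo): buf='up' undo_depth=1 redo_depth=1
After op 8 (undo): buf='(empty)' undo_depth=0 redo_depth=2

Answer: no yes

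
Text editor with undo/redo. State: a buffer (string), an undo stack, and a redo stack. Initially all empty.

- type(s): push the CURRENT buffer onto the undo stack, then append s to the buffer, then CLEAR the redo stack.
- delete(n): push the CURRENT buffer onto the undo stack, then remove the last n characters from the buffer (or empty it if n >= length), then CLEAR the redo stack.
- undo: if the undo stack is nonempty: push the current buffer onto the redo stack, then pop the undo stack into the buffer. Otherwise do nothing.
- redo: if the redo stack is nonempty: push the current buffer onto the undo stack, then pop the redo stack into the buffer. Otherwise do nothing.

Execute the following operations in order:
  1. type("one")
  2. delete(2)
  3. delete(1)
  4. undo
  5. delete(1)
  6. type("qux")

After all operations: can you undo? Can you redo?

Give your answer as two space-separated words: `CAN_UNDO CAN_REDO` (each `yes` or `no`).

After op 1 (type): buf='one' undo_depth=1 redo_depth=0
After op 2 (delete): buf='o' undo_depth=2 redo_depth=0
After op 3 (delete): buf='(empty)' undo_depth=3 redo_depth=0
After op 4 (undo): buf='o' undo_depth=2 redo_depth=1
After op 5 (delete): buf='(empty)' undo_depth=3 redo_depth=0
After op 6 (type): buf='qux' undo_depth=4 redo_depth=0

Answer: yes no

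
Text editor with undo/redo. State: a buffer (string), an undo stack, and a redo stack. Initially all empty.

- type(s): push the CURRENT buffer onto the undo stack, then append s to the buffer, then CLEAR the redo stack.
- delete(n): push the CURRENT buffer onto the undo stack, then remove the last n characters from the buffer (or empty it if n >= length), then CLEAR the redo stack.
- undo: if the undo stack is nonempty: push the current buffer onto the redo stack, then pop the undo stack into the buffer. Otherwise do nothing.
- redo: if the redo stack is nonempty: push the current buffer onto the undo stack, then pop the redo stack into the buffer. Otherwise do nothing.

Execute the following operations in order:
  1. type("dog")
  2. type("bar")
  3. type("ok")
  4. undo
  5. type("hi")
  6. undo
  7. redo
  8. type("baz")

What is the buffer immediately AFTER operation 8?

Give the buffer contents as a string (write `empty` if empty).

After op 1 (type): buf='dog' undo_depth=1 redo_depth=0
After op 2 (type): buf='dogbar' undo_depth=2 redo_depth=0
After op 3 (type): buf='dogbarok' undo_depth=3 redo_depth=0
After op 4 (undo): buf='dogbar' undo_depth=2 redo_depth=1
After op 5 (type): buf='dogbarhi' undo_depth=3 redo_depth=0
After op 6 (undo): buf='dogbar' undo_depth=2 redo_depth=1
After op 7 (redo): buf='dogbarhi' undo_depth=3 redo_depth=0
After op 8 (type): buf='dogbarhibaz' undo_depth=4 redo_depth=0

Answer: dogbarhibaz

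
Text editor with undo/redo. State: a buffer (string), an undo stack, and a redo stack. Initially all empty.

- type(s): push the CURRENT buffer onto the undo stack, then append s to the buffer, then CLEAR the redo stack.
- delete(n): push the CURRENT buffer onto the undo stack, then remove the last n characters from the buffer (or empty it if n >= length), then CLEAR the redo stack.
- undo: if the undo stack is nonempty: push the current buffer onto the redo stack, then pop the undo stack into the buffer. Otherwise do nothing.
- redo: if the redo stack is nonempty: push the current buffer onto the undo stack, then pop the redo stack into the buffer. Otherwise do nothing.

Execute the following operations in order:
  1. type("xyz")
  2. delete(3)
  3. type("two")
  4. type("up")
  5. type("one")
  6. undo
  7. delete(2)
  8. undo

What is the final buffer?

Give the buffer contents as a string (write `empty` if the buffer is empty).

After op 1 (type): buf='xyz' undo_depth=1 redo_depth=0
After op 2 (delete): buf='(empty)' undo_depth=2 redo_depth=0
After op 3 (type): buf='two' undo_depth=3 redo_depth=0
After op 4 (type): buf='twoup' undo_depth=4 redo_depth=0
After op 5 (type): buf='twoupone' undo_depth=5 redo_depth=0
After op 6 (undo): buf='twoup' undo_depth=4 redo_depth=1
After op 7 (delete): buf='two' undo_depth=5 redo_depth=0
After op 8 (undo): buf='twoup' undo_depth=4 redo_depth=1

Answer: twoup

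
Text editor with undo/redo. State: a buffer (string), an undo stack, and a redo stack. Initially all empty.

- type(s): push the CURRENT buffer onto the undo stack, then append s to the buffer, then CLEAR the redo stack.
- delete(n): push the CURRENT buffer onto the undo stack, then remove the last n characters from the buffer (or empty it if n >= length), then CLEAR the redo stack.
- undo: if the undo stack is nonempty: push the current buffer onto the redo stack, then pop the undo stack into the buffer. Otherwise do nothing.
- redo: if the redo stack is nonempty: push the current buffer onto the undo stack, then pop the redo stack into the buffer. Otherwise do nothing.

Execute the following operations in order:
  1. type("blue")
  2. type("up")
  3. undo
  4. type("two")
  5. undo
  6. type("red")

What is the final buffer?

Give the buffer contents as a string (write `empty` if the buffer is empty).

Answer: bluered

Derivation:
After op 1 (type): buf='blue' undo_depth=1 redo_depth=0
After op 2 (type): buf='blueup' undo_depth=2 redo_depth=0
After op 3 (undo): buf='blue' undo_depth=1 redo_depth=1
After op 4 (type): buf='bluetwo' undo_depth=2 redo_depth=0
After op 5 (undo): buf='blue' undo_depth=1 redo_depth=1
After op 6 (type): buf='bluered' undo_depth=2 redo_depth=0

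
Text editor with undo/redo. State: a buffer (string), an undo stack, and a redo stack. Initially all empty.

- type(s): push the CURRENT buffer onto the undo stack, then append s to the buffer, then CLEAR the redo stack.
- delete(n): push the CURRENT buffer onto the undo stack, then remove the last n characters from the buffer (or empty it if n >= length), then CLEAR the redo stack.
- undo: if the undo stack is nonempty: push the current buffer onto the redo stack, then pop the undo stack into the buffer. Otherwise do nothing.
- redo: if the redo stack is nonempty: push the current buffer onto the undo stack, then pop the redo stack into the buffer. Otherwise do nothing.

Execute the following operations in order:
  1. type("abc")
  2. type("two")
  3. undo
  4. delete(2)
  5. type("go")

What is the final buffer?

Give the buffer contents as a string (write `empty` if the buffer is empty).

After op 1 (type): buf='abc' undo_depth=1 redo_depth=0
After op 2 (type): buf='abctwo' undo_depth=2 redo_depth=0
After op 3 (undo): buf='abc' undo_depth=1 redo_depth=1
After op 4 (delete): buf='a' undo_depth=2 redo_depth=0
After op 5 (type): buf='ago' undo_depth=3 redo_depth=0

Answer: ago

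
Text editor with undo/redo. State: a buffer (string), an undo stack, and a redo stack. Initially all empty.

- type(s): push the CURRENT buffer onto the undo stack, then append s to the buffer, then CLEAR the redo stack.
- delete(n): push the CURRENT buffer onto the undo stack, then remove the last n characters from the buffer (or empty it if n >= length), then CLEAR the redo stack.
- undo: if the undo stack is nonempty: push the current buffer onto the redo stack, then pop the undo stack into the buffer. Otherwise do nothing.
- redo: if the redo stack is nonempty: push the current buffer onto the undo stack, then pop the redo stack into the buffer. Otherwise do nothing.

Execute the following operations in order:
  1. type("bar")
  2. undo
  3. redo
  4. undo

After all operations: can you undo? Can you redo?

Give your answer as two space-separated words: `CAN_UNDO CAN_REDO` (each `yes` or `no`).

After op 1 (type): buf='bar' undo_depth=1 redo_depth=0
After op 2 (undo): buf='(empty)' undo_depth=0 redo_depth=1
After op 3 (redo): buf='bar' undo_depth=1 redo_depth=0
After op 4 (undo): buf='(empty)' undo_depth=0 redo_depth=1

Answer: no yes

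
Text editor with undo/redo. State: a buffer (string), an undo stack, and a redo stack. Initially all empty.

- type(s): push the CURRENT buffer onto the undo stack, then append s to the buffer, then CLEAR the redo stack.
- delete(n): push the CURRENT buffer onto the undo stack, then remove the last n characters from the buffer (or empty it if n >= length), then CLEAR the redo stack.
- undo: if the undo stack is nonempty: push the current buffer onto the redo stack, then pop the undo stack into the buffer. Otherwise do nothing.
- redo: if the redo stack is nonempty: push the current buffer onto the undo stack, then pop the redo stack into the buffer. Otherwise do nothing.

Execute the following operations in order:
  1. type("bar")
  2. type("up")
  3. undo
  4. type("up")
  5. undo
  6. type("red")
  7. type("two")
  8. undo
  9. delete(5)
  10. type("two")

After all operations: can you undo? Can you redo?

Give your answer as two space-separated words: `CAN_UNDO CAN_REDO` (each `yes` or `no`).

After op 1 (type): buf='bar' undo_depth=1 redo_depth=0
After op 2 (type): buf='barup' undo_depth=2 redo_depth=0
After op 3 (undo): buf='bar' undo_depth=1 redo_depth=1
After op 4 (type): buf='barup' undo_depth=2 redo_depth=0
After op 5 (undo): buf='bar' undo_depth=1 redo_depth=1
After op 6 (type): buf='barred' undo_depth=2 redo_depth=0
After op 7 (type): buf='barredtwo' undo_depth=3 redo_depth=0
After op 8 (undo): buf='barred' undo_depth=2 redo_depth=1
After op 9 (delete): buf='b' undo_depth=3 redo_depth=0
After op 10 (type): buf='btwo' undo_depth=4 redo_depth=0

Answer: yes no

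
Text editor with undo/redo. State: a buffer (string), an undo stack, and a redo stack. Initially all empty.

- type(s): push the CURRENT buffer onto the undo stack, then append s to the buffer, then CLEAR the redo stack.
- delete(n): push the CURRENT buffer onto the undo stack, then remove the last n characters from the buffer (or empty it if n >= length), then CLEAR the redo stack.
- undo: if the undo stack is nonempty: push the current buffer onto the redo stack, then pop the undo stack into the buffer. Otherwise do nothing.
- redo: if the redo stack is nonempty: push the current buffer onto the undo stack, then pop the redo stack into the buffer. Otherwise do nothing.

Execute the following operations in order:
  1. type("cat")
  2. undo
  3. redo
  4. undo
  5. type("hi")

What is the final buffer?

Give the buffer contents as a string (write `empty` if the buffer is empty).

Answer: hi

Derivation:
After op 1 (type): buf='cat' undo_depth=1 redo_depth=0
After op 2 (undo): buf='(empty)' undo_depth=0 redo_depth=1
After op 3 (redo): buf='cat' undo_depth=1 redo_depth=0
After op 4 (undo): buf='(empty)' undo_depth=0 redo_depth=1
After op 5 (type): buf='hi' undo_depth=1 redo_depth=0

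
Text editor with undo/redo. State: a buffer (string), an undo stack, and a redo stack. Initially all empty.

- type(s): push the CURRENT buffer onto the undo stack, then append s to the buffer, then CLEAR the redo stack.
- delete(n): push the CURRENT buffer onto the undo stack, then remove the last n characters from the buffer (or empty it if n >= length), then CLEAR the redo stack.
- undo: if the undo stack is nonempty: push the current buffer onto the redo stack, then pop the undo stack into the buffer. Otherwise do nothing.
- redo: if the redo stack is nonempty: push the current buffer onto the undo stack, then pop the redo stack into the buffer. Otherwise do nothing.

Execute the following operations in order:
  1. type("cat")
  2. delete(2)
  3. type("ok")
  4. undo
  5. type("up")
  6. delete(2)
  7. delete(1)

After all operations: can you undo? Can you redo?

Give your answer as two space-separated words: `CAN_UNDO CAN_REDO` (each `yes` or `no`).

Answer: yes no

Derivation:
After op 1 (type): buf='cat' undo_depth=1 redo_depth=0
After op 2 (delete): buf='c' undo_depth=2 redo_depth=0
After op 3 (type): buf='cok' undo_depth=3 redo_depth=0
After op 4 (undo): buf='c' undo_depth=2 redo_depth=1
After op 5 (type): buf='cup' undo_depth=3 redo_depth=0
After op 6 (delete): buf='c' undo_depth=4 redo_depth=0
After op 7 (delete): buf='(empty)' undo_depth=5 redo_depth=0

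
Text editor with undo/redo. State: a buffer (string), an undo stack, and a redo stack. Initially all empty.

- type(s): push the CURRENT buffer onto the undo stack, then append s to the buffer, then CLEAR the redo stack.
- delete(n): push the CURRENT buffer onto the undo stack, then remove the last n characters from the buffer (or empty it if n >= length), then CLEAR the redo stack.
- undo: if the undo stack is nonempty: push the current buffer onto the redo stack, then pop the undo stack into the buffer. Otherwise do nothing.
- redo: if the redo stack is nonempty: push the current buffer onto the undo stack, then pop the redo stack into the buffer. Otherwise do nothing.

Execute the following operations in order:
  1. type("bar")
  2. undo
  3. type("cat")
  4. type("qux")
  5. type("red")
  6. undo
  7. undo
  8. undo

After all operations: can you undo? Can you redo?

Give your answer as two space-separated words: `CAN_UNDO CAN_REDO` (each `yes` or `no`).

After op 1 (type): buf='bar' undo_depth=1 redo_depth=0
After op 2 (undo): buf='(empty)' undo_depth=0 redo_depth=1
After op 3 (type): buf='cat' undo_depth=1 redo_depth=0
After op 4 (type): buf='catqux' undo_depth=2 redo_depth=0
After op 5 (type): buf='catquxred' undo_depth=3 redo_depth=0
After op 6 (undo): buf='catqux' undo_depth=2 redo_depth=1
After op 7 (undo): buf='cat' undo_depth=1 redo_depth=2
After op 8 (undo): buf='(empty)' undo_depth=0 redo_depth=3

Answer: no yes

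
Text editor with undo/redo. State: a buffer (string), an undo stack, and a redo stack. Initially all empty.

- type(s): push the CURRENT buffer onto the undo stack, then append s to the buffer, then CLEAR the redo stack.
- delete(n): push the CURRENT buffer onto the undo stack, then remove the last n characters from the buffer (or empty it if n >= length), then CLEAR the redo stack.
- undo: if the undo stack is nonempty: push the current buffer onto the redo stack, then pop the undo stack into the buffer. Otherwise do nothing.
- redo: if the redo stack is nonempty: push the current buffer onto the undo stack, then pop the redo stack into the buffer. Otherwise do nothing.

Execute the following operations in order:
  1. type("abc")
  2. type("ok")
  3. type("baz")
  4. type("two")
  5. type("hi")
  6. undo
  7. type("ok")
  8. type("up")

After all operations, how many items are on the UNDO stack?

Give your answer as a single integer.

Answer: 6

Derivation:
After op 1 (type): buf='abc' undo_depth=1 redo_depth=0
After op 2 (type): buf='abcok' undo_depth=2 redo_depth=0
After op 3 (type): buf='abcokbaz' undo_depth=3 redo_depth=0
After op 4 (type): buf='abcokbaztwo' undo_depth=4 redo_depth=0
After op 5 (type): buf='abcokbaztwohi' undo_depth=5 redo_depth=0
After op 6 (undo): buf='abcokbaztwo' undo_depth=4 redo_depth=1
After op 7 (type): buf='abcokbaztwook' undo_depth=5 redo_depth=0
After op 8 (type): buf='abcokbaztwookup' undo_depth=6 redo_depth=0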